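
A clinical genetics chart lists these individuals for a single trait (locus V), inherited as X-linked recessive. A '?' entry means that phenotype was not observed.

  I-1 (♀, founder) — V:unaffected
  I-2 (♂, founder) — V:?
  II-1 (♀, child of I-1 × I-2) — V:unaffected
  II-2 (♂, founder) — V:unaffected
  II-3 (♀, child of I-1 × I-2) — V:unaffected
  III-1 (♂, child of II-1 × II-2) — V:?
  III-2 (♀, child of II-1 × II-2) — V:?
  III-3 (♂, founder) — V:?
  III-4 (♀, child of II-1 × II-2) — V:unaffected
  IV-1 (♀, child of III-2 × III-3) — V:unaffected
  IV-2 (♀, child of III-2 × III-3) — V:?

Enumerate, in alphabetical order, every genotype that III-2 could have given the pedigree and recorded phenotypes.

V/I-1 un ·: X^VX^V|X^VX^v
V/I-2 ? ·: X^VY|X^vY
V/II-1 un I-1×I-2: X^VX^V|X^VX^v
V/II-2 un ·: X^VY
V/II-3 un I-1×I-2: X^VX^V|X^VX^v
V/III-1 ? II-1×II-2: X^VY|X^vY
V/III-2 ? II-1×II-2: X^VX^V|X^VX^v
V/III-3 ? ·: X^VY|X^vY
V/III-4 un II-1×II-2: X^VX^V|X^VX^v
V/IV-1 un III-2×III-3: X^VX^V|X^VX^v
V/IV-2 ? III-2×III-3: X^VX^V|X^VX^v|X^vX^v
⇒ V over [I-1,I-2,II-1,II-2,II-3,III-1,III-2,III-3,III-4,IV-1,IV-2]: 134 consistent

III-2 ∈ {X^VX^V, X^VX^v}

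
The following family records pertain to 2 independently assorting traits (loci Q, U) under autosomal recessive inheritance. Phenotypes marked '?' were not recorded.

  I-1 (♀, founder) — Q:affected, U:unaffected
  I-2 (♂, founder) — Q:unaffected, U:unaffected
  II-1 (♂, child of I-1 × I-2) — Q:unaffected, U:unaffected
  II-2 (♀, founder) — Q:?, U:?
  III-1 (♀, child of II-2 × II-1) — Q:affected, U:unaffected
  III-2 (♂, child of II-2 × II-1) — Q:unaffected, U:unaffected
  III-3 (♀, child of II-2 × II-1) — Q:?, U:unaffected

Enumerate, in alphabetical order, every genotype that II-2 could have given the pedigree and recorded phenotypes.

Q/I-1 aff ·: qq
Q/I-2 un ·: QQ|Qq
Q/II-1 un I-1×I-2: Qq
Q/II-2 ? ·: Qq|qq
Q/III-1 aff II-2×II-1: qq
Q/III-2 un II-2×II-1: QQ|Qq
Q/III-3 ? II-2×II-1: QQ|Qq|qq
⇒ Q over [I-1,I-2,II-1,II-2,III-1,III-2,III-3]: 16 consistent
U/I-1 un ·: UU|Uu
U/I-2 un ·: UU|Uu
U/II-1 un I-1×I-2: UU|Uu
U/II-2 ? ·: UU|Uu|uu
U/III-1 un II-2×II-1: UU|Uu
U/III-2 un II-2×II-1: UU|Uu
U/III-3 un II-2×II-1: UU|Uu
⇒ U over [I-1,I-2,II-1,II-2,III-1,III-2,III-3]: 91 consistent

II-2 ∈ {Qq UU, Qq Uu, Qq uu, qq UU, qq Uu, qq uu}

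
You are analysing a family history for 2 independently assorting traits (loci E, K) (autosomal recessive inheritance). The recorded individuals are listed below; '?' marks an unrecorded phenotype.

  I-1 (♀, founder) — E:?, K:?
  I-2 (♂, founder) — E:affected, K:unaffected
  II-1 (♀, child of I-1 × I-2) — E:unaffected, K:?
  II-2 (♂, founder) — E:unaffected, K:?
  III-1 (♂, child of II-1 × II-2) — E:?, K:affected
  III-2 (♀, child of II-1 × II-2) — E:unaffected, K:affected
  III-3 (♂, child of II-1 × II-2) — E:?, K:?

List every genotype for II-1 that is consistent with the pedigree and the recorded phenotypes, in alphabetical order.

E/I-1 ? ·: EE|Ee
E/I-2 aff ·: ee
E/II-1 un I-1×I-2: Ee
E/II-2 un ·: EE|Ee
E/III-1 ? II-1×II-2: EE|Ee|ee
E/III-2 un II-1×II-2: EE|Ee
E/III-3 ? II-1×II-2: EE|Ee|ee
⇒ E over [I-1,I-2,II-1,II-2,III-1,III-2,III-3]: 52 consistent
K/I-1 ? ·: KK|Kk|kk
K/I-2 un ·: KK|Kk
K/II-1 ? I-1×I-2: Kk|kk
K/II-2 ? ·: Kk|kk
K/III-1 aff II-1×II-2: kk
K/III-2 aff II-1×II-2: kk
K/III-3 ? II-1×II-2: KK|Kk|kk
⇒ K over [I-1,I-2,II-1,II-2,III-1,III-2,III-3]: 31 consistent

II-1 ∈ {Ee Kk, Ee kk}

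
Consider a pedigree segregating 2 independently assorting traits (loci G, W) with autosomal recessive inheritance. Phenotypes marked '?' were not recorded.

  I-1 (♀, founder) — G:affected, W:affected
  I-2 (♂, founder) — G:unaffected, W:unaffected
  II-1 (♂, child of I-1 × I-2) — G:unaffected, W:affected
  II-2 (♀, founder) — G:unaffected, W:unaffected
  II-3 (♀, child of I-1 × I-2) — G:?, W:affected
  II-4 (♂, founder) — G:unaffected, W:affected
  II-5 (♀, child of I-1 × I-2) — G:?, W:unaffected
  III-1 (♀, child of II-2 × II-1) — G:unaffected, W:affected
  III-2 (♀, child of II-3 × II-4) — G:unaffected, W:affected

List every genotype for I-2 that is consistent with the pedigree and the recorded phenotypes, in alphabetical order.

I-2 ∈ {GG Ww, Gg Ww}

G/I-1 aff ·: gg
G/I-2 un ·: GG|Gg
G/II-1 un I-1×I-2: Gg
G/II-2 un ·: GG|Gg
G/II-3 ? I-1×I-2: Gg|gg
G/II-4 un ·: GG|Gg
G/II-5 ? I-1×I-2: Gg|gg
G/III-1 un II-2×II-1: GG|Gg
G/III-2 un II-3×II-4: GG|Gg
⇒ G over [I-1,I-2,II-1,II-2,II-3,II-4,II-5,III-1,III-2]: 64 consistent
W/I-1 aff ·: ww
W/I-2 un ·: Ww
W/II-1 aff I-1×I-2: ww
W/II-2 un ·: Ww
W/II-3 aff I-1×I-2: ww
W/II-4 aff ·: ww
W/II-5 un I-1×I-2: Ww
W/III-1 aff II-2×II-1: ww
W/III-2 aff II-3×II-4: ww
⇒ W over [I-1,I-2,II-1,II-2,II-3,II-4,II-5,III-1,III-2]: 1 consistent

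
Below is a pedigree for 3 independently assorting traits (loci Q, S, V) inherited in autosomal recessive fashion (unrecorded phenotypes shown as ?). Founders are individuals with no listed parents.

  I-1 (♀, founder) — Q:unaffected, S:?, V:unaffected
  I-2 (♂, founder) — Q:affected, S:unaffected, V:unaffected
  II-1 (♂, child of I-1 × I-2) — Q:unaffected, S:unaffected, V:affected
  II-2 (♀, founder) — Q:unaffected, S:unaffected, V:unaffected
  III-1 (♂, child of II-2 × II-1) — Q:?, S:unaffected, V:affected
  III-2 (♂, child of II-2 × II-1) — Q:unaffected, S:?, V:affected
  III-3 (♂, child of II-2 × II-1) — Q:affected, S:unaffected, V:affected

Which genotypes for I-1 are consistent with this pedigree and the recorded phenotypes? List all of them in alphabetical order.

Q/I-1 un ·: QQ|Qq
Q/I-2 aff ·: qq
Q/II-1 un I-1×I-2: Qq
Q/II-2 un ·: Qq
Q/III-1 ? II-2×II-1: QQ|Qq|qq
Q/III-2 un II-2×II-1: QQ|Qq
Q/III-3 aff II-2×II-1: qq
⇒ Q over [I-1,I-2,II-1,II-2,III-1,III-2,III-3]: 12 consistent
S/I-1 ? ·: SS|Ss|ss
S/I-2 un ·: SS|Ss
S/II-1 un I-1×I-2: SS|Ss
S/II-2 un ·: SS|Ss
S/III-1 un II-2×II-1: SS|Ss
S/III-2 ? II-2×II-1: SS|Ss|ss
S/III-3 un II-2×II-1: SS|Ss
⇒ S over [I-1,I-2,II-1,II-2,III-1,III-2,III-3]: 136 consistent
V/I-1 un ·: Vv
V/I-2 un ·: Vv
V/II-1 aff I-1×I-2: vv
V/II-2 un ·: Vv
V/III-1 aff II-2×II-1: vv
V/III-2 aff II-2×II-1: vv
V/III-3 aff II-2×II-1: vv
⇒ V over [I-1,I-2,II-1,II-2,III-1,III-2,III-3]: 1 consistent

I-1 ∈ {QQ SS Vv, QQ Ss Vv, QQ ss Vv, Qq SS Vv, Qq Ss Vv, Qq ss Vv}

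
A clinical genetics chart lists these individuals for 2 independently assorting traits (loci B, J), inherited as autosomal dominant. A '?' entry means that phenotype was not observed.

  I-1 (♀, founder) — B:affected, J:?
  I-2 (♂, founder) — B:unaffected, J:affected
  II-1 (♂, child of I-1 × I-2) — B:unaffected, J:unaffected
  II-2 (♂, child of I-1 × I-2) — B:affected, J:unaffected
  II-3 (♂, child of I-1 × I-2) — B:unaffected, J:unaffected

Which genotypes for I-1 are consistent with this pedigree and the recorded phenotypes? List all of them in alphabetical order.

I-1 ∈ {Bb Jj, Bb jj}

B/I-1 aff ·: Bb
B/I-2 un ·: bb
B/II-1 un I-1×I-2: bb
B/II-2 aff I-1×I-2: Bb
B/II-3 un I-1×I-2: bb
⇒ B over [I-1,I-2,II-1,II-2,II-3]: 1 consistent
J/I-1 ? ·: jj|Jj
J/I-2 aff ·: Jj
J/II-1 un I-1×I-2: jj
J/II-2 un I-1×I-2: jj
J/II-3 un I-1×I-2: jj
⇒ J over [I-1,I-2,II-1,II-2,II-3]: 2 consistent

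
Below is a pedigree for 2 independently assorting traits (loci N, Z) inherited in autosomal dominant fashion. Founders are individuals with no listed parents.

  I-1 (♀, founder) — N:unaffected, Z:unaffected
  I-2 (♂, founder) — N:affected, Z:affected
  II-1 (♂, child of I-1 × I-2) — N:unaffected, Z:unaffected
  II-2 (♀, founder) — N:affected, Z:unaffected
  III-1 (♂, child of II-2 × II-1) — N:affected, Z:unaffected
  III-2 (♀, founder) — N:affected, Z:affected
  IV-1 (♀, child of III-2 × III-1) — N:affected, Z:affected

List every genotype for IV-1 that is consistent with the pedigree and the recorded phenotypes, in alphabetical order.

N/I-1 un ·: nn
N/I-2 aff ·: Nn
N/II-1 un I-1×I-2: nn
N/II-2 aff ·: Nn|NN
N/III-1 aff II-2×II-1: Nn
N/III-2 aff ·: Nn|NN
N/IV-1 aff III-2×III-1: Nn|NN
⇒ N over [I-1,I-2,II-1,II-2,III-1,III-2,IV-1]: 8 consistent
Z/I-1 un ·: zz
Z/I-2 aff ·: Zz
Z/II-1 un I-1×I-2: zz
Z/II-2 un ·: zz
Z/III-1 un II-2×II-1: zz
Z/III-2 aff ·: Zz|ZZ
Z/IV-1 aff III-2×III-1: Zz
⇒ Z over [I-1,I-2,II-1,II-2,III-1,III-2,IV-1]: 2 consistent

IV-1 ∈ {NN Zz, Nn Zz}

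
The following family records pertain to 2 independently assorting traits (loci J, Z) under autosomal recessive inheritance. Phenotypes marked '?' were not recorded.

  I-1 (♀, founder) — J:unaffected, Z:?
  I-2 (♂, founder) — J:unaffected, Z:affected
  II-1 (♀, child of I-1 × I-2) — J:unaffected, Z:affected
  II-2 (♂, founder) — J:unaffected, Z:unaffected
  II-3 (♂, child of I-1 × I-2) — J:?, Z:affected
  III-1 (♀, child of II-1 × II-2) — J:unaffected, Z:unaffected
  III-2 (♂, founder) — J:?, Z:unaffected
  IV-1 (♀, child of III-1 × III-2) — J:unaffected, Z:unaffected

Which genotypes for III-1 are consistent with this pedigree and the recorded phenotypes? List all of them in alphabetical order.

III-1 ∈ {JJ Zz, Jj Zz}

J/I-1 un ·: JJ|Jj
J/I-2 un ·: JJ|Jj
J/II-1 un I-1×I-2: JJ|Jj
J/II-2 un ·: JJ|Jj
J/II-3 ? I-1×I-2: JJ|Jj|jj
J/III-1 un II-1×II-2: JJ|Jj
J/III-2 ? ·: JJ|Jj|jj
J/IV-1 un III-1×III-2: JJ|Jj
⇒ J over [I-1,I-2,II-1,II-2,II-3,III-1,III-2,IV-1]: 230 consistent
Z/I-1 ? ·: Zz|zz
Z/I-2 aff ·: zz
Z/II-1 aff I-1×I-2: zz
Z/II-2 un ·: ZZ|Zz
Z/II-3 aff I-1×I-2: zz
Z/III-1 un II-1×II-2: Zz
Z/III-2 un ·: ZZ|Zz
Z/IV-1 un III-1×III-2: ZZ|Zz
⇒ Z over [I-1,I-2,II-1,II-2,II-3,III-1,III-2,IV-1]: 16 consistent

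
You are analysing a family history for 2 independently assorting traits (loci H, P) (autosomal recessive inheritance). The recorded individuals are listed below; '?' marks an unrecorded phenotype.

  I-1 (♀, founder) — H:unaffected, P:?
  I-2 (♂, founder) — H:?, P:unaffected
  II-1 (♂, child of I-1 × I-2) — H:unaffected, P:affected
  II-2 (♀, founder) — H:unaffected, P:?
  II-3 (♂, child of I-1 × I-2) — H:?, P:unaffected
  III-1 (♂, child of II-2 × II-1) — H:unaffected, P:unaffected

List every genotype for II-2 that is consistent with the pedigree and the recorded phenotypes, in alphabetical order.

H/I-1 un ·: HH|Hh
H/I-2 ? ·: HH|Hh|hh
H/II-1 un I-1×I-2: HH|Hh
H/II-2 un ·: HH|Hh
H/II-3 ? I-1×I-2: HH|Hh|hh
H/III-1 un II-2×II-1: HH|Hh
⇒ H over [I-1,I-2,II-1,II-2,II-3,III-1]: 64 consistent
P/I-1 ? ·: Pp|pp
P/I-2 un ·: Pp
P/II-1 aff I-1×I-2: pp
P/II-2 ? ·: PP|Pp
P/II-3 un I-1×I-2: PP|Pp
P/III-1 un II-2×II-1: Pp
⇒ P over [I-1,I-2,II-1,II-2,II-3,III-1]: 6 consistent

II-2 ∈ {HH PP, HH Pp, Hh PP, Hh Pp}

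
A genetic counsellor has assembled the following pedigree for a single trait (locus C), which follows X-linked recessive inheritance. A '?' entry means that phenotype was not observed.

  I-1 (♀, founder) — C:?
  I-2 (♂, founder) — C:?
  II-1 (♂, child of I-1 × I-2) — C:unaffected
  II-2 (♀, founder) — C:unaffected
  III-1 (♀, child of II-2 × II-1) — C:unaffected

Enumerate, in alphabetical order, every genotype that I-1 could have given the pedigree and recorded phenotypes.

C/I-1 ? ·: X^CX^C|X^CX^c
C/I-2 ? ·: X^CY|X^cY
C/II-1 un I-1×I-2: X^CY
C/II-2 un ·: X^CX^C|X^CX^c
C/III-1 un II-2×II-1: X^CX^C|X^CX^c
⇒ C over [I-1,I-2,II-1,II-2,III-1]: 12 consistent

I-1 ∈ {X^CX^C, X^CX^c}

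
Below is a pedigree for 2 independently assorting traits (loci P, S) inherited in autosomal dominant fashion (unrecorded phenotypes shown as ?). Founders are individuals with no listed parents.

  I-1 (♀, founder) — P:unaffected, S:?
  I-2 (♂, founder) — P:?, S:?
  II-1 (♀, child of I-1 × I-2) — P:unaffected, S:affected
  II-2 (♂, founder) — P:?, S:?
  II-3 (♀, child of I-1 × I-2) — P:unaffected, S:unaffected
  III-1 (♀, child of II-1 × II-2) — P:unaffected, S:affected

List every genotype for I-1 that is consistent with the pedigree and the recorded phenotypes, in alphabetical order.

I-1 ∈ {pp Ss, pp ss}

P/I-1 un ·: pp
P/I-2 ? ·: pp|Pp
P/II-1 un I-1×I-2: pp
P/II-2 ? ·: pp|Pp
P/II-3 un I-1×I-2: pp
P/III-1 un II-1×II-2: pp
⇒ P over [I-1,I-2,II-1,II-2,II-3,III-1]: 4 consistent
S/I-1 ? ·: ss|Ss
S/I-2 ? ·: ss|Ss
S/II-1 aff I-1×I-2: Ss|SS
S/II-2 ? ·: ss|Ss|SS
S/II-3 un I-1×I-2: ss
S/III-1 aff II-1×II-2: Ss|SS
⇒ S over [I-1,I-2,II-1,II-2,II-3,III-1]: 19 consistent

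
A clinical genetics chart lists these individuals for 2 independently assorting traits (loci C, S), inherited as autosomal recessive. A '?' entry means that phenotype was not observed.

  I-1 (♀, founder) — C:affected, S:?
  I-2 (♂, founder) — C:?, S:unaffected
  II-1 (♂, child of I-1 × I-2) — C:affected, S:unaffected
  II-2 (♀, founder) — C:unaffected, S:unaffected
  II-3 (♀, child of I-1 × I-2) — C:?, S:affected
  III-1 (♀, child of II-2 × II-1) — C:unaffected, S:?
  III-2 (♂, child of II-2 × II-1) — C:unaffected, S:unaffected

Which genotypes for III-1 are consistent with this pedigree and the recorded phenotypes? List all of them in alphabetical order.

C/I-1 aff ·: cc
C/I-2 ? ·: Cc|cc
C/II-1 aff I-1×I-2: cc
C/II-2 un ·: CC|Cc
C/II-3 ? I-1×I-2: Cc|cc
C/III-1 un II-2×II-1: Cc
C/III-2 un II-2×II-1: Cc
⇒ C over [I-1,I-2,II-1,II-2,II-3,III-1,III-2]: 6 consistent
S/I-1 ? ·: Ss|ss
S/I-2 un ·: Ss
S/II-1 un I-1×I-2: SS|Ss
S/II-2 un ·: SS|Ss
S/II-3 aff I-1×I-2: ss
S/III-1 ? II-2×II-1: SS|Ss|ss
S/III-2 un II-2×II-1: SS|Ss
⇒ S over [I-1,I-2,II-1,II-2,II-3,III-1,III-2]: 25 consistent

III-1 ∈ {Cc SS, Cc Ss, Cc ss}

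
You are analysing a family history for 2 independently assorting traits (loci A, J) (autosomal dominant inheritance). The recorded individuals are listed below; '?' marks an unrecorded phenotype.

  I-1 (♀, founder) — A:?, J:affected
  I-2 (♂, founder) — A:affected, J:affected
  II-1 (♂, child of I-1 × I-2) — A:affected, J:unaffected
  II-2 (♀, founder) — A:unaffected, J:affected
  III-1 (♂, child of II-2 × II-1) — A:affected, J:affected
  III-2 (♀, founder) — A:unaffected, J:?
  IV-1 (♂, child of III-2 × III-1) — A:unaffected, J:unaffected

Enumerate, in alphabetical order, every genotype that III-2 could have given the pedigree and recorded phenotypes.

A/I-1 ? ·: aa|Aa|AA
A/I-2 aff ·: Aa|AA
A/II-1 aff I-1×I-2: Aa|AA
A/II-2 un ·: aa
A/III-1 aff II-2×II-1: Aa
A/III-2 un ·: aa
A/IV-1 un III-2×III-1: aa
⇒ A over [I-1,I-2,II-1,II-2,III-1,III-2,IV-1]: 9 consistent
J/I-1 aff ·: Jj
J/I-2 aff ·: Jj
J/II-1 un I-1×I-2: jj
J/II-2 aff ·: Jj|JJ
J/III-1 aff II-2×II-1: Jj
J/III-2 ? ·: jj|Jj
J/IV-1 un III-2×III-1: jj
⇒ J over [I-1,I-2,II-1,II-2,III-1,III-2,IV-1]: 4 consistent

III-2 ∈ {aa Jj, aa jj}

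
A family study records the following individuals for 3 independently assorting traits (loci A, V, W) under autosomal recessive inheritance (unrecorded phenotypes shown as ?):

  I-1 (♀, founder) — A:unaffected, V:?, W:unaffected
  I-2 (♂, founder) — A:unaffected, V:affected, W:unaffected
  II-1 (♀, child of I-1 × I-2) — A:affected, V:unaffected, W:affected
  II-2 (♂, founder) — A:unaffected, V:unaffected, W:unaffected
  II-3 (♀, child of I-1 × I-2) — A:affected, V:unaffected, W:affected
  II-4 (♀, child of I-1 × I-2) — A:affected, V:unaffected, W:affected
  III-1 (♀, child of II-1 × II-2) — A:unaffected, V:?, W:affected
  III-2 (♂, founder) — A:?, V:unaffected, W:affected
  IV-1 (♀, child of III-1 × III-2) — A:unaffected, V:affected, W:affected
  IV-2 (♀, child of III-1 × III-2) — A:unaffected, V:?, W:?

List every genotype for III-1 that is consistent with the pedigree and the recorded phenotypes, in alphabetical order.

A/I-1 un ·: Aa
A/I-2 un ·: Aa
A/II-1 aff I-1×I-2: aa
A/II-2 un ·: AA|Aa
A/II-3 aff I-1×I-2: aa
A/II-4 aff I-1×I-2: aa
A/III-1 un II-1×II-2: Aa
A/III-2 ? ·: AA|Aa|aa
A/IV-1 un III-1×III-2: AA|Aa
A/IV-2 un III-1×III-2: AA|Aa
⇒ A over [I-1,I-2,II-1,II-2,II-3,II-4,III-1,III-2,IV-1,IV-2]: 18 consistent
V/I-1 ? ·: VV|Vv
V/I-2 aff ·: vv
V/II-1 un I-1×I-2: Vv
V/II-2 un ·: VV|Vv
V/II-3 un I-1×I-2: Vv
V/II-4 un I-1×I-2: Vv
V/III-1 ? II-1×II-2: Vv|vv
V/III-2 un ·: Vv
V/IV-1 aff III-1×III-2: vv
V/IV-2 ? III-1×III-2: VV|Vv|vv
⇒ V over [I-1,I-2,II-1,II-2,II-3,II-4,III-1,III-2,IV-1,IV-2]: 16 consistent
W/I-1 un ·: Ww
W/I-2 un ·: Ww
W/II-1 aff I-1×I-2: ww
W/II-2 un ·: Ww
W/II-3 aff I-1×I-2: ww
W/II-4 aff I-1×I-2: ww
W/III-1 aff II-1×II-2: ww
W/III-2 aff ·: ww
W/IV-1 aff III-1×III-2: ww
W/IV-2 ? III-1×III-2: ww
⇒ W over [I-1,I-2,II-1,II-2,II-3,II-4,III-1,III-2,IV-1,IV-2]: 1 consistent

III-1 ∈ {Aa Vv ww, Aa vv ww}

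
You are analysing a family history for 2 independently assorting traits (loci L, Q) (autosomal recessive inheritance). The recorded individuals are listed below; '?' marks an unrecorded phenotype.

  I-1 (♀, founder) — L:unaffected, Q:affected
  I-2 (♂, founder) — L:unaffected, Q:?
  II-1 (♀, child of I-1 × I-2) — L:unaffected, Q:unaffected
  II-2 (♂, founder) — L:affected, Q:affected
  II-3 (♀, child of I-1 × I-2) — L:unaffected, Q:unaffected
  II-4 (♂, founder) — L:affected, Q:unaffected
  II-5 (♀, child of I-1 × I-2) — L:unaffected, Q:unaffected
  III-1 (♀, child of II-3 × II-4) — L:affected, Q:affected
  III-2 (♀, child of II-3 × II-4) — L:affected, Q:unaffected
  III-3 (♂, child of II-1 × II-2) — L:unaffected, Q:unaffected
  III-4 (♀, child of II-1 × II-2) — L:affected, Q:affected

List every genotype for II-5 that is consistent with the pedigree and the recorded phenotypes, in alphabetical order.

II-5 ∈ {LL Qq, Ll Qq}

L/I-1 un ·: LL|Ll
L/I-2 un ·: LL|Ll
L/II-1 un I-1×I-2: Ll
L/II-2 aff ·: ll
L/II-3 un I-1×I-2: Ll
L/II-4 aff ·: ll
L/II-5 un I-1×I-2: LL|Ll
L/III-1 aff II-3×II-4: ll
L/III-2 aff II-3×II-4: ll
L/III-3 un II-1×II-2: Ll
L/III-4 aff II-1×II-2: ll
⇒ L over [I-1,I-2,II-1,II-2,II-3,II-4,II-5,III-1,III-2,III-3,III-4]: 6 consistent
Q/I-1 aff ·: qq
Q/I-2 ? ·: QQ|Qq
Q/II-1 un I-1×I-2: Qq
Q/II-2 aff ·: qq
Q/II-3 un I-1×I-2: Qq
Q/II-4 un ·: Qq
Q/II-5 un I-1×I-2: Qq
Q/III-1 aff II-3×II-4: qq
Q/III-2 un II-3×II-4: QQ|Qq
Q/III-3 un II-1×II-2: Qq
Q/III-4 aff II-1×II-2: qq
⇒ Q over [I-1,I-2,II-1,II-2,II-3,II-4,II-5,III-1,III-2,III-3,III-4]: 4 consistent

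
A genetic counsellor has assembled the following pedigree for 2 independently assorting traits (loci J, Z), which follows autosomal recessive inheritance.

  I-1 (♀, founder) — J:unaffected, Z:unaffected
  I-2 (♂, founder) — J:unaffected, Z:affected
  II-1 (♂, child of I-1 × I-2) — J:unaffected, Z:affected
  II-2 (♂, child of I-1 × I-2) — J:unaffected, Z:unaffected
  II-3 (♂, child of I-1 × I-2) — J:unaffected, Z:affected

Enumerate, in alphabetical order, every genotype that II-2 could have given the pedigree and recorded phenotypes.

II-2 ∈ {JJ Zz, Jj Zz}

J/I-1 un ·: JJ|Jj
J/I-2 un ·: JJ|Jj
J/II-1 un I-1×I-2: JJ|Jj
J/II-2 un I-1×I-2: JJ|Jj
J/II-3 un I-1×I-2: JJ|Jj
⇒ J over [I-1,I-2,II-1,II-2,II-3]: 25 consistent
Z/I-1 un ·: Zz
Z/I-2 aff ·: zz
Z/II-1 aff I-1×I-2: zz
Z/II-2 un I-1×I-2: Zz
Z/II-3 aff I-1×I-2: zz
⇒ Z over [I-1,I-2,II-1,II-2,II-3]: 1 consistent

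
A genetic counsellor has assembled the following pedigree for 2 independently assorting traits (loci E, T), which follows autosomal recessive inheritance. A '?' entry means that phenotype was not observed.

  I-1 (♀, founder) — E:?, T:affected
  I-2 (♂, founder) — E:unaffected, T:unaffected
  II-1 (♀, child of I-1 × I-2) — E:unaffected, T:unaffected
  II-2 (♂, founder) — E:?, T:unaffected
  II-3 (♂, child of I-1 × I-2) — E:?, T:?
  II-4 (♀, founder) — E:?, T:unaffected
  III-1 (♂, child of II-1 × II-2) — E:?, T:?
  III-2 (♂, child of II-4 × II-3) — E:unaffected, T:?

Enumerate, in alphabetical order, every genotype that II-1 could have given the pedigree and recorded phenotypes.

II-1 ∈ {EE Tt, Ee Tt}

E/I-1 ? ·: EE|Ee|ee
E/I-2 un ·: EE|Ee
E/II-1 un I-1×I-2: EE|Ee
E/II-2 ? ·: EE|Ee|ee
E/II-3 ? I-1×I-2: EE|Ee|ee
E/II-4 ? ·: EE|Ee|ee
E/III-1 ? II-1×II-2: EE|Ee|ee
E/III-2 un II-4×II-3: EE|Ee
⇒ E over [I-1,I-2,II-1,II-2,II-3,II-4,III-1,III-2]: 419 consistent
T/I-1 aff ·: tt
T/I-2 un ·: TT|Tt
T/II-1 un I-1×I-2: Tt
T/II-2 un ·: TT|Tt
T/II-3 ? I-1×I-2: Tt|tt
T/II-4 un ·: TT|Tt
T/III-1 ? II-1×II-2: TT|Tt|tt
T/III-2 ? II-4×II-3: TT|Tt|tt
⇒ T over [I-1,I-2,II-1,II-2,II-3,II-4,III-1,III-2]: 65 consistent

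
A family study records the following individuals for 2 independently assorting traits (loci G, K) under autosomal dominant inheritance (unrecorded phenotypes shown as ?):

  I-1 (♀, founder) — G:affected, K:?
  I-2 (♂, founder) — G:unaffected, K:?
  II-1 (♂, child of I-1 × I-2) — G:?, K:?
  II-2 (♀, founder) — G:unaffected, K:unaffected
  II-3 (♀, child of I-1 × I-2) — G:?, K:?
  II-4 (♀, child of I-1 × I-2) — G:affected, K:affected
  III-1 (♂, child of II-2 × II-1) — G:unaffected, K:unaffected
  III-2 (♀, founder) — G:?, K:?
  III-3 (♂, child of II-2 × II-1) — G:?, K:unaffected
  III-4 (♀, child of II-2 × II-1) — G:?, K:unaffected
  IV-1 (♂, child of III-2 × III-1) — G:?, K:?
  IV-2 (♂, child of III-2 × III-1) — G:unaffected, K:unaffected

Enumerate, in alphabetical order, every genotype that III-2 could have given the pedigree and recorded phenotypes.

G/I-1 aff ·: Gg|GG
G/I-2 un ·: gg
G/II-1 ? I-1×I-2: gg|Gg
G/II-2 un ·: gg
G/II-3 ? I-1×I-2: gg|Gg
G/II-4 aff I-1×I-2: Gg
G/III-1 un II-2×II-1: gg
G/III-2 ? ·: gg|Gg
G/III-3 ? II-2×II-1: gg|Gg
G/III-4 ? II-2×II-1: gg|Gg
G/IV-1 ? III-2×III-1: gg|Gg
G/IV-2 un III-2×III-1: gg
⇒ G over [I-1,I-2,II-1,II-2,II-3,II-4,III-1,III-2,III-3,III-4,IV-1,IV-2]: 42 consistent
K/I-1 ? ·: kk|Kk|KK
K/I-2 ? ·: kk|Kk|KK
K/II-1 ? I-1×I-2: kk|Kk
K/II-2 un ·: kk
K/II-3 ? I-1×I-2: kk|Kk|KK
K/II-4 aff I-1×I-2: Kk|KK
K/III-1 un II-2×II-1: kk
K/III-2 ? ·: kk|Kk
K/III-3 un II-2×II-1: kk
K/III-4 un II-2×II-1: kk
K/IV-1 ? III-2×III-1: kk|Kk
K/IV-2 un III-2×III-1: kk
⇒ K over [I-1,I-2,II-1,II-2,II-3,II-4,III-1,III-2,III-3,III-4,IV-1,IV-2]: 90 consistent

III-2 ∈ {Gg Kk, Gg kk, gg Kk, gg kk}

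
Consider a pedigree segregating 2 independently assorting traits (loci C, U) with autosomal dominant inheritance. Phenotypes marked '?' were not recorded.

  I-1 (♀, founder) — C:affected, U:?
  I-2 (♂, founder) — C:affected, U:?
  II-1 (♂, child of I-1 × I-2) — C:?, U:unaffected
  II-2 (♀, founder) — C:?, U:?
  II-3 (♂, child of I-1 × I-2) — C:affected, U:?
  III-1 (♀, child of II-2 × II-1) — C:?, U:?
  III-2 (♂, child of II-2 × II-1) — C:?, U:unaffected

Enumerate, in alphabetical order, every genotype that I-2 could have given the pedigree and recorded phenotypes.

I-2 ∈ {CC Uu, CC uu, Cc Uu, Cc uu}

C/I-1 aff ·: Cc|CC
C/I-2 aff ·: Cc|CC
C/II-1 ? I-1×I-2: cc|Cc|CC
C/II-2 ? ·: cc|Cc|CC
C/II-3 aff I-1×I-2: Cc|CC
C/III-1 ? II-2×II-1: cc|Cc|CC
C/III-2 ? II-2×II-1: cc|Cc|CC
⇒ C over [I-1,I-2,II-1,II-2,II-3,III-1,III-2]: 156 consistent
U/I-1 ? ·: uu|Uu
U/I-2 ? ·: uu|Uu
U/II-1 un I-1×I-2: uu
U/II-2 ? ·: uu|Uu
U/II-3 ? I-1×I-2: uu|Uu|UU
U/III-1 ? II-2×II-1: uu|Uu
U/III-2 un II-2×II-1: uu
⇒ U over [I-1,I-2,II-1,II-2,II-3,III-1,III-2]: 24 consistent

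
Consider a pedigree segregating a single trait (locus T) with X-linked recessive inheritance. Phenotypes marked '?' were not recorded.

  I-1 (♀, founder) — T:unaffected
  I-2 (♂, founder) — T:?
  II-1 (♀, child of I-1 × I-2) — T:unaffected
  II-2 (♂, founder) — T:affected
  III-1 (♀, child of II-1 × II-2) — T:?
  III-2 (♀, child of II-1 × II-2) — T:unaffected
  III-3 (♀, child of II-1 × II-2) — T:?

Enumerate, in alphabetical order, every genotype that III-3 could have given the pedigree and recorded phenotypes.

III-3 ∈ {X^TX^t, X^tX^t}

T/I-1 un ·: X^TX^T|X^TX^t
T/I-2 ? ·: X^TY|X^tY
T/II-1 un I-1×I-2: X^TX^T|X^TX^t
T/II-2 aff ·: X^tY
T/III-1 ? II-1×II-2: X^TX^t|X^tX^t
T/III-2 un II-1×II-2: X^TX^t
T/III-3 ? II-1×II-2: X^TX^t|X^tX^t
⇒ T over [I-1,I-2,II-1,II-2,III-1,III-2,III-3]: 14 consistent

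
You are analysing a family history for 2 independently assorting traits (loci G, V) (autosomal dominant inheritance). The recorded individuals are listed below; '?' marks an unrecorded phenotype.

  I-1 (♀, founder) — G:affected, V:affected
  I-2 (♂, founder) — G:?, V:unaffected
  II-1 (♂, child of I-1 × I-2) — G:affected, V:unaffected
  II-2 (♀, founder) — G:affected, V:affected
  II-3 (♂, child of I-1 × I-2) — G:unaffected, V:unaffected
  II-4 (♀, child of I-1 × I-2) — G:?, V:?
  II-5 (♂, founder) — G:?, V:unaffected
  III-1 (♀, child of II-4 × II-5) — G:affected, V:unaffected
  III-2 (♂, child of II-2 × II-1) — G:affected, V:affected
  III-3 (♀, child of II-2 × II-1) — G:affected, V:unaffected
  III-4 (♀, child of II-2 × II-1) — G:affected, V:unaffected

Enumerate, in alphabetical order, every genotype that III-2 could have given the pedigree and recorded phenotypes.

G/I-1 aff ·: Gg
G/I-2 ? ·: gg|Gg
G/II-1 aff I-1×I-2: Gg|GG
G/II-2 aff ·: Gg|GG
G/II-3 un I-1×I-2: gg
G/II-4 ? I-1×I-2: gg|Gg|GG
G/II-5 ? ·: gg|Gg|GG
G/III-1 aff II-4×II-5: Gg|GG
G/III-2 aff II-2×II-1: Gg|GG
G/III-3 aff II-2×II-1: Gg|GG
G/III-4 aff II-2×II-1: Gg|GG
⇒ G over [I-1,I-2,II-1,II-2,II-3,II-4,II-5,III-1,III-2,III-3,III-4]: 387 consistent
V/I-1 aff ·: Vv
V/I-2 un ·: vv
V/II-1 un I-1×I-2: vv
V/II-2 aff ·: Vv
V/II-3 un I-1×I-2: vv
V/II-4 ? I-1×I-2: vv|Vv
V/II-5 un ·: vv
V/III-1 un II-4×II-5: vv
V/III-2 aff II-2×II-1: Vv
V/III-3 un II-2×II-1: vv
V/III-4 un II-2×II-1: vv
⇒ V over [I-1,I-2,II-1,II-2,II-3,II-4,II-5,III-1,III-2,III-3,III-4]: 2 consistent

III-2 ∈ {GG Vv, Gg Vv}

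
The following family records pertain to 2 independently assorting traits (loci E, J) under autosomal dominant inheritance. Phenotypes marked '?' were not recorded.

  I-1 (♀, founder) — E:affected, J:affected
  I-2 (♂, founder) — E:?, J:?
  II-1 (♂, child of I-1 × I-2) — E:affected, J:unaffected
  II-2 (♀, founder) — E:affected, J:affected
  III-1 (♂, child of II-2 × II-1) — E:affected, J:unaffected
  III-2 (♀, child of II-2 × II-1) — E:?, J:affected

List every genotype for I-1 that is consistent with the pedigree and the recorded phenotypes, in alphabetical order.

I-1 ∈ {EE Jj, Ee Jj}

E/I-1 aff ·: Ee|EE
E/I-2 ? ·: ee|Ee|EE
E/II-1 aff I-1×I-2: Ee|EE
E/II-2 aff ·: Ee|EE
E/III-1 aff II-2×II-1: Ee|EE
E/III-2 ? II-2×II-1: ee|Ee|EE
⇒ E over [I-1,I-2,II-1,II-2,III-1,III-2]: 70 consistent
J/I-1 aff ·: Jj
J/I-2 ? ·: jj|Jj
J/II-1 un I-1×I-2: jj
J/II-2 aff ·: Jj
J/III-1 un II-2×II-1: jj
J/III-2 aff II-2×II-1: Jj
⇒ J over [I-1,I-2,II-1,II-2,III-1,III-2]: 2 consistent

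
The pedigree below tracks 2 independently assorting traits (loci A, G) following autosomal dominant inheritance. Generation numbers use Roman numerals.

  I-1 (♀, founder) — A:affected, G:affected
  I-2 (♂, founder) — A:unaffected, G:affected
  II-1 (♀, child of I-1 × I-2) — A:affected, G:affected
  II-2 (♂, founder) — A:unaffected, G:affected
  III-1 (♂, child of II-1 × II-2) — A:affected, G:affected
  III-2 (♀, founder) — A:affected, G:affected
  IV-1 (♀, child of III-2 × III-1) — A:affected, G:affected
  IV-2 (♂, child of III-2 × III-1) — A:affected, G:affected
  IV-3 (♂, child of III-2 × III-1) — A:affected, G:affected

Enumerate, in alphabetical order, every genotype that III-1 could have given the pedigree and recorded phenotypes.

A/I-1 aff ·: Aa|AA
A/I-2 un ·: aa
A/II-1 aff I-1×I-2: Aa
A/II-2 un ·: aa
A/III-1 aff II-1×II-2: Aa
A/III-2 aff ·: Aa|AA
A/IV-1 aff III-2×III-1: Aa|AA
A/IV-2 aff III-2×III-1: Aa|AA
A/IV-3 aff III-2×III-1: Aa|AA
⇒ A over [I-1,I-2,II-1,II-2,III-1,III-2,IV-1,IV-2,IV-3]: 32 consistent
G/I-1 aff ·: Gg|GG
G/I-2 aff ·: Gg|GG
G/II-1 aff I-1×I-2: Gg|GG
G/II-2 aff ·: Gg|GG
G/III-1 aff II-1×II-2: Gg|GG
G/III-2 aff ·: Gg|GG
G/IV-1 aff III-2×III-1: Gg|GG
G/IV-2 aff III-2×III-1: Gg|GG
G/IV-3 aff III-2×III-1: Gg|GG
⇒ G over [I-1,I-2,II-1,II-2,III-1,III-2,IV-1,IV-2,IV-3]: 286 consistent

III-1 ∈ {Aa GG, Aa Gg}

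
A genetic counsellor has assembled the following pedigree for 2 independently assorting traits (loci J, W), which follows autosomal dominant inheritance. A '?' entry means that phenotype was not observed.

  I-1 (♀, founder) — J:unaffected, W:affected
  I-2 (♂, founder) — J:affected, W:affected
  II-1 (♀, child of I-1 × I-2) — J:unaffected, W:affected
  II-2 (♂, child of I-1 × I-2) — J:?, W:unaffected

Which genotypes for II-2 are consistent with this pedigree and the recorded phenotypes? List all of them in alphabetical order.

II-2 ∈ {Jj ww, jj ww}

J/I-1 un ·: jj
J/I-2 aff ·: Jj
J/II-1 un I-1×I-2: jj
J/II-2 ? I-1×I-2: jj|Jj
⇒ J over [I-1,I-2,II-1,II-2]: 2 consistent
W/I-1 aff ·: Ww
W/I-2 aff ·: Ww
W/II-1 aff I-1×I-2: Ww|WW
W/II-2 un I-1×I-2: ww
⇒ W over [I-1,I-2,II-1,II-2]: 2 consistent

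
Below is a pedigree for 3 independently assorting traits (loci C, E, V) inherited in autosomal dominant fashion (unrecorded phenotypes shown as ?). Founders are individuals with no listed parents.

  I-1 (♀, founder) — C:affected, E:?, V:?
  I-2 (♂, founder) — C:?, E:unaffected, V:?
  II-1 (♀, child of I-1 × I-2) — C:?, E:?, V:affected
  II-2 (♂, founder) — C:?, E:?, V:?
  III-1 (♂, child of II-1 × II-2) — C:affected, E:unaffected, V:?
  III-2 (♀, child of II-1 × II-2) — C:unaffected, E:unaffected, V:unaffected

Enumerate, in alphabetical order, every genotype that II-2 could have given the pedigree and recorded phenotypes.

II-2 ∈ {Cc Ee Vv, Cc Ee vv, Cc ee Vv, Cc ee vv, cc Ee Vv, cc Ee vv, cc ee Vv, cc ee vv}

C/I-1 aff ·: Cc|CC
C/I-2 ? ·: cc|Cc|CC
C/II-1 ? I-1×I-2: cc|Cc
C/II-2 ? ·: cc|Cc
C/III-1 aff II-1×II-2: Cc|CC
C/III-2 un II-1×II-2: cc
⇒ C over [I-1,I-2,II-1,II-2,III-1,III-2]: 17 consistent
E/I-1 ? ·: ee|Ee|EE
E/I-2 un ·: ee
E/II-1 ? I-1×I-2: ee|Ee
E/II-2 ? ·: ee|Ee
E/III-1 un II-1×II-2: ee
E/III-2 un II-1×II-2: ee
⇒ E over [I-1,I-2,II-1,II-2,III-1,III-2]: 8 consistent
V/I-1 ? ·: vv|Vv|VV
V/I-2 ? ·: vv|Vv|VV
V/II-1 aff I-1×I-2: Vv
V/II-2 ? ·: vv|Vv
V/III-1 ? II-1×II-2: vv|Vv|VV
V/III-2 un II-1×II-2: vv
⇒ V over [I-1,I-2,II-1,II-2,III-1,III-2]: 35 consistent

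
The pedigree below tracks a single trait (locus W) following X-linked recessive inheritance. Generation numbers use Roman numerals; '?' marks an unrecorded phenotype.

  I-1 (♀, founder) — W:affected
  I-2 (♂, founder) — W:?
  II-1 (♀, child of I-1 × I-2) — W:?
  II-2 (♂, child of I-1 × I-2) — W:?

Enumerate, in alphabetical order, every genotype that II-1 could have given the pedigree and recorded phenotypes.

W/I-1 aff ·: X^wX^w
W/I-2 ? ·: X^WY|X^wY
W/II-1 ? I-1×I-2: X^WX^w|X^wX^w
W/II-2 ? I-1×I-2: X^wY
⇒ W over [I-1,I-2,II-1,II-2]: 2 consistent

II-1 ∈ {X^WX^w, X^wX^w}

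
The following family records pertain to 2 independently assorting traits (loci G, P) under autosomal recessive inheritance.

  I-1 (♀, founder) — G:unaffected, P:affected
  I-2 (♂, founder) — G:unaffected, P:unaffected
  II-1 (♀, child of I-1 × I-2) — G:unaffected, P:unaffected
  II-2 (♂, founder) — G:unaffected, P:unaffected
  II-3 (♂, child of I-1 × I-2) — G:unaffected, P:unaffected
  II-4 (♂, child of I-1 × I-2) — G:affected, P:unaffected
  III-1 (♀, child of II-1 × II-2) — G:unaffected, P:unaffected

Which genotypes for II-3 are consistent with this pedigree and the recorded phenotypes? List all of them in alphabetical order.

II-3 ∈ {GG Pp, Gg Pp}

G/I-1 un ·: Gg
G/I-2 un ·: Gg
G/II-1 un I-1×I-2: GG|Gg
G/II-2 un ·: GG|Gg
G/II-3 un I-1×I-2: GG|Gg
G/II-4 aff I-1×I-2: gg
G/III-1 un II-1×II-2: GG|Gg
⇒ G over [I-1,I-2,II-1,II-2,II-3,II-4,III-1]: 14 consistent
P/I-1 aff ·: pp
P/I-2 un ·: PP|Pp
P/II-1 un I-1×I-2: Pp
P/II-2 un ·: PP|Pp
P/II-3 un I-1×I-2: Pp
P/II-4 un I-1×I-2: Pp
P/III-1 un II-1×II-2: PP|Pp
⇒ P over [I-1,I-2,II-1,II-2,II-3,II-4,III-1]: 8 consistent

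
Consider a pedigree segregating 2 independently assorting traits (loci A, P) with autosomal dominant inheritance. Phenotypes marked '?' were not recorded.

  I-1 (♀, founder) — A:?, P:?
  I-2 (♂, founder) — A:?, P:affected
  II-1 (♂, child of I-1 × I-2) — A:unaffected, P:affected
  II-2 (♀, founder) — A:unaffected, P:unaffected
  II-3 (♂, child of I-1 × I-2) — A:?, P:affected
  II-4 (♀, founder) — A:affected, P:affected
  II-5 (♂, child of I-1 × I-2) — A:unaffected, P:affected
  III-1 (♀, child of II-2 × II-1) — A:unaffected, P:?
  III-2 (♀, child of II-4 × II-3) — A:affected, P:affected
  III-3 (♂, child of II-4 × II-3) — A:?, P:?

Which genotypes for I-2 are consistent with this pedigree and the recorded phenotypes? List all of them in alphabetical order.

A/I-1 ? ·: aa|Aa
A/I-2 ? ·: aa|Aa
A/II-1 un I-1×I-2: aa
A/II-2 un ·: aa
A/II-3 ? I-1×I-2: aa|Aa|AA
A/II-4 aff ·: Aa|AA
A/II-5 un I-1×I-2: aa
A/III-1 un II-2×II-1: aa
A/III-2 aff II-4×II-3: Aa|AA
A/III-3 ? II-4×II-3: aa|Aa|AA
⇒ A over [I-1,I-2,II-1,II-2,II-3,II-4,II-5,III-1,III-2,III-3]: 47 consistent
P/I-1 ? ·: pp|Pp|PP
P/I-2 aff ·: Pp|PP
P/II-1 aff I-1×I-2: Pp|PP
P/II-2 un ·: pp
P/II-3 aff I-1×I-2: Pp|PP
P/II-4 aff ·: Pp|PP
P/II-5 aff I-1×I-2: Pp|PP
P/III-1 ? II-2×II-1: pp|Pp
P/III-2 aff II-4×II-3: Pp|PP
P/III-3 ? II-4×II-3: pp|Pp|PP
⇒ P over [I-1,I-2,II-1,II-2,II-3,II-4,II-5,III-1,III-2,III-3]: 315 consistent

I-2 ∈ {Aa PP, Aa Pp, aa PP, aa Pp}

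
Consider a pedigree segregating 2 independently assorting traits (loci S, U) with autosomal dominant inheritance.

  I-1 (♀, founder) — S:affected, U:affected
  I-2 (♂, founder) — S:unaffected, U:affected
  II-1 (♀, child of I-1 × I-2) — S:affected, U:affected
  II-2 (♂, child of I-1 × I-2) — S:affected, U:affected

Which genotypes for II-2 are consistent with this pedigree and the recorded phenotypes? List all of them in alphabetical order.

II-2 ∈ {Ss UU, Ss Uu}

S/I-1 aff ·: Ss|SS
S/I-2 un ·: ss
S/II-1 aff I-1×I-2: Ss
S/II-2 aff I-1×I-2: Ss
⇒ S over [I-1,I-2,II-1,II-2]: 2 consistent
U/I-1 aff ·: Uu|UU
U/I-2 aff ·: Uu|UU
U/II-1 aff I-1×I-2: Uu|UU
U/II-2 aff I-1×I-2: Uu|UU
⇒ U over [I-1,I-2,II-1,II-2]: 13 consistent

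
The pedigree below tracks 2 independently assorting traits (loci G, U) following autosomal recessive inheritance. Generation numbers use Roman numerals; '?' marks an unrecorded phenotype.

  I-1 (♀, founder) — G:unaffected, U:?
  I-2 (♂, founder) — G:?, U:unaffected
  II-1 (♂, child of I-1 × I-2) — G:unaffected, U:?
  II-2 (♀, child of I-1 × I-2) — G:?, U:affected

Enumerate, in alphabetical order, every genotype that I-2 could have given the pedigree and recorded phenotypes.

G/I-1 un ·: GG|Gg
G/I-2 ? ·: GG|Gg|gg
G/II-1 un I-1×I-2: GG|Gg
G/II-2 ? I-1×I-2: GG|Gg|gg
⇒ G over [I-1,I-2,II-1,II-2]: 18 consistent
U/I-1 ? ·: Uu|uu
U/I-2 un ·: Uu
U/II-1 ? I-1×I-2: UU|Uu|uu
U/II-2 aff I-1×I-2: uu
⇒ U over [I-1,I-2,II-1,II-2]: 5 consistent

I-2 ∈ {GG Uu, Gg Uu, gg Uu}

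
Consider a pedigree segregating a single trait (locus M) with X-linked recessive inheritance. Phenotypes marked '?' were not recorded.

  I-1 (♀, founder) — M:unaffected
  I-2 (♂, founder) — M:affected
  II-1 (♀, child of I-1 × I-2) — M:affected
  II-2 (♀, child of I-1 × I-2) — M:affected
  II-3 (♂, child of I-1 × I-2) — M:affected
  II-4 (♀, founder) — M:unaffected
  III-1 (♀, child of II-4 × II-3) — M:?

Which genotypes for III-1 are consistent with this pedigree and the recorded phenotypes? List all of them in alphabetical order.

III-1 ∈ {X^MX^m, X^mX^m}

M/I-1 un ·: X^MX^m
M/I-2 aff ·: X^mY
M/II-1 aff I-1×I-2: X^mX^m
M/II-2 aff I-1×I-2: X^mX^m
M/II-3 aff I-1×I-2: X^mY
M/II-4 un ·: X^MX^M|X^MX^m
M/III-1 ? II-4×II-3: X^MX^m|X^mX^m
⇒ M over [I-1,I-2,II-1,II-2,II-3,II-4,III-1]: 3 consistent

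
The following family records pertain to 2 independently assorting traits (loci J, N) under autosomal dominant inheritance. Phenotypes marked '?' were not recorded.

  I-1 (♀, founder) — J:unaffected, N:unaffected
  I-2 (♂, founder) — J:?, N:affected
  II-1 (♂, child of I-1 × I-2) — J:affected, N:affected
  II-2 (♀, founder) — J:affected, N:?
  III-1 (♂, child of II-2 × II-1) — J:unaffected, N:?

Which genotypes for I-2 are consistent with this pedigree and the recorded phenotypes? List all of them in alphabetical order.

J/I-1 un ·: jj
J/I-2 ? ·: Jj|JJ
J/II-1 aff I-1×I-2: Jj
J/II-2 aff ·: Jj
J/III-1 un II-2×II-1: jj
⇒ J over [I-1,I-2,II-1,II-2,III-1]: 2 consistent
N/I-1 un ·: nn
N/I-2 aff ·: Nn|NN
N/II-1 aff I-1×I-2: Nn
N/II-2 ? ·: nn|Nn|NN
N/III-1 ? II-2×II-1: nn|Nn|NN
⇒ N over [I-1,I-2,II-1,II-2,III-1]: 14 consistent

I-2 ∈ {JJ NN, JJ Nn, Jj NN, Jj Nn}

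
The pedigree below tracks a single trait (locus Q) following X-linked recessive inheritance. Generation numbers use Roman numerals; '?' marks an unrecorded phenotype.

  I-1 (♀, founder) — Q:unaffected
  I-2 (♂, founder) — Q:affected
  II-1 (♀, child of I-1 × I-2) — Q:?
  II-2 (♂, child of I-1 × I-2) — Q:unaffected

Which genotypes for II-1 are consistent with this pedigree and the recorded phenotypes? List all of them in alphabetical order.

II-1 ∈ {X^QX^q, X^qX^q}

Q/I-1 un ·: X^QX^Q|X^QX^q
Q/I-2 aff ·: X^qY
Q/II-1 ? I-1×I-2: X^QX^q|X^qX^q
Q/II-2 un I-1×I-2: X^QY
⇒ Q over [I-1,I-2,II-1,II-2]: 3 consistent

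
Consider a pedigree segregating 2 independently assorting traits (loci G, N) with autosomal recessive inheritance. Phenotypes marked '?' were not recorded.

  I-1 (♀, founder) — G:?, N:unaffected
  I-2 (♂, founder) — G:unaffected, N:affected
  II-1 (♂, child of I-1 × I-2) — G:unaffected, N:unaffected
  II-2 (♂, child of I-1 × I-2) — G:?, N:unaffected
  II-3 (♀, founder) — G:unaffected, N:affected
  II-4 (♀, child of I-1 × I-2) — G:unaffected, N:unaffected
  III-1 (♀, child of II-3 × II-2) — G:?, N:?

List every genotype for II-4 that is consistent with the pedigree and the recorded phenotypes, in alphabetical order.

II-4 ∈ {GG Nn, Gg Nn}

G/I-1 ? ·: GG|Gg|gg
G/I-2 un ·: GG|Gg
G/II-1 un I-1×I-2: GG|Gg
G/II-2 ? I-1×I-2: GG|Gg|gg
G/II-3 un ·: GG|Gg
G/II-4 un I-1×I-2: GG|Gg
G/III-1 ? II-3×II-2: GG|Gg|gg
⇒ G over [I-1,I-2,II-1,II-2,II-3,II-4,III-1]: 124 consistent
N/I-1 un ·: NN|Nn
N/I-2 aff ·: nn
N/II-1 un I-1×I-2: Nn
N/II-2 un I-1×I-2: Nn
N/II-3 aff ·: nn
N/II-4 un I-1×I-2: Nn
N/III-1 ? II-3×II-2: Nn|nn
⇒ N over [I-1,I-2,II-1,II-2,II-3,II-4,III-1]: 4 consistent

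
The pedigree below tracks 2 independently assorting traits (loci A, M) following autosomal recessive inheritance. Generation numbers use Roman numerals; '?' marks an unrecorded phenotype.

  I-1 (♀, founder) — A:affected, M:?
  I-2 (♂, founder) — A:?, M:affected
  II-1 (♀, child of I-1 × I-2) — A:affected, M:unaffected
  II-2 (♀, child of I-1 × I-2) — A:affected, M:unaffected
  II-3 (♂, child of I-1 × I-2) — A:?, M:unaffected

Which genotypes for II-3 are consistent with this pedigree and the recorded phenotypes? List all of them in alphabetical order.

II-3 ∈ {Aa Mm, aa Mm}

A/I-1 aff ·: aa
A/I-2 ? ·: Aa|aa
A/II-1 aff I-1×I-2: aa
A/II-2 aff I-1×I-2: aa
A/II-3 ? I-1×I-2: Aa|aa
⇒ A over [I-1,I-2,II-1,II-2,II-3]: 3 consistent
M/I-1 ? ·: MM|Mm
M/I-2 aff ·: mm
M/II-1 un I-1×I-2: Mm
M/II-2 un I-1×I-2: Mm
M/II-3 un I-1×I-2: Mm
⇒ M over [I-1,I-2,II-1,II-2,II-3]: 2 consistent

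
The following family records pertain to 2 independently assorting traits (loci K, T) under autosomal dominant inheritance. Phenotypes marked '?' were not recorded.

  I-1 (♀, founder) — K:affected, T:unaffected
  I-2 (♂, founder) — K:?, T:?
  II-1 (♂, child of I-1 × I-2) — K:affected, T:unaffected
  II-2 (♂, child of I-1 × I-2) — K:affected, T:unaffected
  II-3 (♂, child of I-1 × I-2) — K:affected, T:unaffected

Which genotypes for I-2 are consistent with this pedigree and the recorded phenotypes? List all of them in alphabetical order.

K/I-1 aff ·: Kk|KK
K/I-2 ? ·: kk|Kk|KK
K/II-1 aff I-1×I-2: Kk|KK
K/II-2 aff I-1×I-2: Kk|KK
K/II-3 aff I-1×I-2: Kk|KK
⇒ K over [I-1,I-2,II-1,II-2,II-3]: 27 consistent
T/I-1 un ·: tt
T/I-2 ? ·: tt|Tt
T/II-1 un I-1×I-2: tt
T/II-2 un I-1×I-2: tt
T/II-3 un I-1×I-2: tt
⇒ T over [I-1,I-2,II-1,II-2,II-3]: 2 consistent

I-2 ∈ {KK Tt, KK tt, Kk Tt, Kk tt, kk Tt, kk tt}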